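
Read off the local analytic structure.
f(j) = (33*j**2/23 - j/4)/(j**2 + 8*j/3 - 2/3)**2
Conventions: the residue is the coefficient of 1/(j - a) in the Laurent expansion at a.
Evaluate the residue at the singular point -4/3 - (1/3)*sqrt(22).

The residue is -(387/44528)*sqrt(22).

The factor j**2 + 8*j/3 - 2/3 splits as (j - a)(j - a') with a = -4/3 - (1/3)*sqrt(22), a' = -4/3 + (1/3)*sqrt(22). At the order-2 pole a set g(j) = (j - a)^2*f(j) = [33*j**2/23 - j/4] / (j - a')^2.
Order-2 pole: residue = g'(a); g'(-4/3 - (1/3)*sqrt(22)) = -(387/44528)*sqrt(22), so the residue is -(387/44528)*sqrt(22).


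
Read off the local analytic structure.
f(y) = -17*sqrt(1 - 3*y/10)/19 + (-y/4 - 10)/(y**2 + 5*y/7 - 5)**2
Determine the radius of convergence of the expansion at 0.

Denominator factor (y**2 + 5*y/7 - 5)^2: discriminant 1005/49, real irrational roots -5/14 + (1/14)*sqrt(1005) and -5/14 - (1/14)*sqrt(1005); poles of order 2, moduli -5/14 + (1/14)*sqrt(1005) and 5/14 + (1/14)*sqrt(1005).
Branch term (-17/19)*sqrt(1 - y/(10/3)): its argument vanishes at y = 10/3, a square-root branch point, modulus 10/3.
The radius of convergence is the smallest modulus among the singular points: -5/14 + (1/14)*sqrt(1005).

The radius of convergence is -5/14 + (1/14)*sqrt(1005).


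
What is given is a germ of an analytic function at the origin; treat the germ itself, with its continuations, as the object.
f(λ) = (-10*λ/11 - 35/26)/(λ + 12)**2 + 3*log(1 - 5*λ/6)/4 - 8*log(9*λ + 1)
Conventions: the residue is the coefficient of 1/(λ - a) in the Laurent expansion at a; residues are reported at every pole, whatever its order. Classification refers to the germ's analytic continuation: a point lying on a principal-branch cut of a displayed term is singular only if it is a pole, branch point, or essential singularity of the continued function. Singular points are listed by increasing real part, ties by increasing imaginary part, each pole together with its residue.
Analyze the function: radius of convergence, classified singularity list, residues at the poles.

Radius of convergence at 0: 1/9.
At -12: a pole of order 2; residue -10/11.
At -1/9: a logarithmic branch point.
At 6/5: a logarithmic branch point.

Denominator factor (λ + 12)^2: pole of order 2 at -12, modulus 12.
Branch term (3/4)*log(1 - λ/(6/5)): its argument vanishes at λ = 6/5, a logarithmic branch point, modulus 6/5.
Branch term (-8)*log(1 - λ/(-1/9)): its argument vanishes at λ = -1/9, a logarithmic branch point, modulus 1/9.
The radius of convergence is the smallest modulus among the singular points: 1/9.
The branch terms are analytic at -12 and contribute nothing to the residue; only the rational part matters.
At the order-2 pole -12 set g(λ) = (λ - (-12))^2*(rational part) = -10*λ/11 - 35/26.
Order-2 pole: residue = g'(a); g'(-12) = -10/11, so the residue is -10/11.
List the singular points by increasing real part (a conjugate pair: the negative imaginary part first).


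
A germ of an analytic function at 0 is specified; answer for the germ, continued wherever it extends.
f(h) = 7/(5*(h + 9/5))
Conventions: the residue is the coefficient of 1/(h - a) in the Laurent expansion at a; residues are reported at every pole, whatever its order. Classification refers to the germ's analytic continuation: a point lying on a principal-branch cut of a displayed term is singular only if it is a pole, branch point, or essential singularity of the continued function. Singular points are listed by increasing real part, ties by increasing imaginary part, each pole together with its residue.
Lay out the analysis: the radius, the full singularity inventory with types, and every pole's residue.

Radius of convergence at 0: 9/5.
At -9/5: a pole of order 1; residue 7/5.

Denominator factor (h + 9/5): pole of order 1 at -9/5, modulus 9/5.
The radius of convergence is the smallest modulus among the singular points: 9/5.
At the order-1 pole -9/5 set g(h) = (h - (-9/5))*f(h) = 7/5.
Simple pole: residue = g(a) at a = -9/5, which is 7/5.


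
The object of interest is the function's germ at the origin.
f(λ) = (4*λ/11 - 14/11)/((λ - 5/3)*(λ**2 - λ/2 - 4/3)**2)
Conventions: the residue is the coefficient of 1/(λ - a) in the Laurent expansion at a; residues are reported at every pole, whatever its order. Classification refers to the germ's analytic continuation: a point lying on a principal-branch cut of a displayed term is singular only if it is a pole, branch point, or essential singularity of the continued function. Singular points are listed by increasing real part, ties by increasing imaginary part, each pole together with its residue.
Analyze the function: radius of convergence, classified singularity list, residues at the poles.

Denominator factor (λ**2 - λ/2 - 4/3)^2: discriminant 67/12, real irrational roots 1/4 + (1/12)*sqrt(201) and 1/4 - (1/12)*sqrt(201); poles of order 2, moduli 1/4 + (1/12)*sqrt(201) and -1/4 + (1/12)*sqrt(201).
Denominator factor (λ - 5/3): pole of order 1 at 5/3, modulus 5/3.
The radius of convergence is the smallest modulus among the singular points: -1/4 + (1/12)*sqrt(201).
The factor λ**2 - λ/2 - 4/3 splits as (λ - a)(λ - a') with a = 1/4 - (1/12)*sqrt(201), a' = 1/4 + (1/12)*sqrt(201). At the order-2 pole a set g(λ) = (λ - a)^2*f(λ) = [(4*λ/11 - 14/11)/(λ - 5/3)] / (λ - a')^2.
Order-2 pole: residue = g'(a); g'(1/4 - (1/12)*sqrt(201)) = 108/121 - (29916/543169)*sqrt(201), so the residue is 108/121 - (29916/543169)*sqrt(201).
The factor λ**2 - λ/2 - 4/3 splits as (λ - a)(λ - a') with a = 1/4 + (1/12)*sqrt(201), a' = 1/4 - (1/12)*sqrt(201). At the order-2 pole a set g(λ) = (λ - a)^2*f(λ) = [(4*λ/11 - 14/11)/(λ - 5/3)] / (λ - a')^2.
Order-2 pole: residue = g'(a); g'(1/4 + (1/12)*sqrt(201)) = 108/121 + (29916/543169)*sqrt(201), so the residue is 108/121 + (29916/543169)*sqrt(201).
At the order-1 pole 5/3 set g(λ) = (λ - (5/3))*f(λ) = (4*λ/11 - 14/11)/(λ**2 - λ/2 - 4/3)**2.
Simple pole: residue = g(a) at a = 5/3, which is -216/121.
List the singular points by increasing real part (a conjugate pair: the negative imaginary part first).

Radius of convergence at 0: -1/4 + (1/12)*sqrt(201).
At 1/4 - (1/12)*sqrt(201): a pole of order 2; residue 108/121 - (29916/543169)*sqrt(201).
At 1/4 + (1/12)*sqrt(201): a pole of order 2; residue 108/121 + (29916/543169)*sqrt(201).
At 5/3: a pole of order 1; residue -216/121.


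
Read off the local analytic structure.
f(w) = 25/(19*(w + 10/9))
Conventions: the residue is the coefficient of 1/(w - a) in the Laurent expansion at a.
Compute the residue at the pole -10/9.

At the order-1 pole -10/9 set g(w) = (w - (-10/9))*f(w) = 25/19.
Simple pole: residue = g(a) at a = -10/9, which is 25/19.

The residue is 25/19.


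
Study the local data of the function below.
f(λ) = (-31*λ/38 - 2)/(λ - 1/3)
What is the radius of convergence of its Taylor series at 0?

The radius of convergence is 1/3.

Denominator factor (λ - 1/3): pole of order 1 at 1/3, modulus 1/3.
The radius of convergence is the smallest modulus among the singular points: 1/3.


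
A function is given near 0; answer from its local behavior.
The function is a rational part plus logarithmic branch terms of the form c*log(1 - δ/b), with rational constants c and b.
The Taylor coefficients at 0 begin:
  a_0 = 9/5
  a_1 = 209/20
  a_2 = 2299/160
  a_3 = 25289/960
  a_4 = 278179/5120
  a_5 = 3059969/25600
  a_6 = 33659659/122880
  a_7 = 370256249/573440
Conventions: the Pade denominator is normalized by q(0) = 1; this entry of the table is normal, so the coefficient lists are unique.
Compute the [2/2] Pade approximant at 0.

The Pade approximant has numerator coefficients [9/5, 11/2, -121/10]; denominator coefficients [1, -11/4, 121/96].

Taylor coefficients needed (read off): a_0 = 9/5, a_1 = 209/20, a_2 = 2299/160, a_3 = 25289/960, a_4 = 278179/5120.
Write the denominator as Q(δ) = 1 + q1*δ + q2*δ^2. Requiring Q*f - P = O(δ^5) with deg P <= 2 kills the coefficients of δ^3..δ^4 in Q*f:
  δ^3: a_3 + q1*a_2 + q2*a_1 = 0, i.e. 25289/960 + (2299/160)*q1 + (209/20)*q2 = 0.
  δ^4: a_4 + q1*a_3 + q2*a_2 = 0, i.e. 278179/5120 + (25289/960)*q1 + (2299/160)*q2 = 0.
Solving this linear system: q1 = -11/4, q2 = 121/96.
The numerator is Q*f truncated at degree 2: P0 = a_0 = 9/5; P1 = a_1 + q1*a_0 = 11/2; P2 = a_2 + q1*a_1 + q2*a_0 = -121/10.


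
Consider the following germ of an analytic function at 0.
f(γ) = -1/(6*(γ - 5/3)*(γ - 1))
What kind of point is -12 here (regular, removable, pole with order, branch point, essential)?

Denominator factors: γ - 1 = -13 at γ = -12; γ - 5/3 = -41/3 at γ = -12 — none vanishes.
So the germ continues analytically to -12.

The point is a regular point.


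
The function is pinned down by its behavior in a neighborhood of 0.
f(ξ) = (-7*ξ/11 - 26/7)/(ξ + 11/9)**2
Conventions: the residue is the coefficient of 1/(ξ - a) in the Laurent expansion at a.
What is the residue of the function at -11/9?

At the order-2 pole -11/9 set g(ξ) = (ξ - (-11/9))^2*f(ξ) = -7*ξ/11 - 26/7.
Order-2 pole: residue = g'(a); g'(-11/9) = -7/11, so the residue is -7/11.

The residue is -7/11.


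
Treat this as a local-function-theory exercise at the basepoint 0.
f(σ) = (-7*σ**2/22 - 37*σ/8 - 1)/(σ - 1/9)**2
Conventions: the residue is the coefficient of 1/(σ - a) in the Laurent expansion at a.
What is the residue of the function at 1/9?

The residue is -3719/792.

At the order-2 pole 1/9 set g(σ) = (σ - (1/9))^2*f(σ) = -7*σ**2/22 - 37*σ/8 - 1.
Order-2 pole: residue = g'(a); g'(1/9) = -3719/792, so the residue is -3719/792.


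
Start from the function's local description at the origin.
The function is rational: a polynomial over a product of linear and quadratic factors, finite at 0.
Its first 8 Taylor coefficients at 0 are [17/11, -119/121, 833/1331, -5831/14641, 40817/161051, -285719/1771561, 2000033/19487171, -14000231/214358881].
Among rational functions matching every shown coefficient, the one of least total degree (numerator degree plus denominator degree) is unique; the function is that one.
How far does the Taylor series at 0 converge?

The radius of convergence is 11/7.

No rational of total degree below 1 reproduces all 8 coefficients; solving the [0/1] Pade equations on them gives f(α) = 17/(7*(α + 11/7)), whose expansion matches every shown term.
Denominator factor (α + 11/7): pole of order 1 at -11/7, modulus 11/7.
The radius of convergence is the smallest modulus among the singular points: 11/7.


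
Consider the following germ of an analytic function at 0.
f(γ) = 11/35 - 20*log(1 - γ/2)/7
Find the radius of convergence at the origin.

Branch term (-20/7)*log(1 - γ/(2)): its argument vanishes at γ = 2, a logarithmic branch point, modulus 2.
The radius of convergence is the smallest modulus among the singular points: 2.

The radius of convergence is 2.


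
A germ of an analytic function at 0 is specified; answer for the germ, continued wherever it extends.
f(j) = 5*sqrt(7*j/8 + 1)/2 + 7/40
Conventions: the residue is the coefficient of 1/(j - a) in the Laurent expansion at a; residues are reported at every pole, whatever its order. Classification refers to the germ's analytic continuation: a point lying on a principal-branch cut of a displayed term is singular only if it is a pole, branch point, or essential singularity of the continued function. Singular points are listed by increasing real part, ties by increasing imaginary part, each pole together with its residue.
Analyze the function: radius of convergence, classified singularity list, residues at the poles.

Radius of convergence at 0: 8/7.
At -8/7: an algebraic (square-root) branch point.

Branch term (5/2)*sqrt(1 - j/(-8/7)): its argument vanishes at j = -8/7, a square-root branch point, modulus 8/7.
The radius of convergence is the smallest modulus among the singular points: 8/7.


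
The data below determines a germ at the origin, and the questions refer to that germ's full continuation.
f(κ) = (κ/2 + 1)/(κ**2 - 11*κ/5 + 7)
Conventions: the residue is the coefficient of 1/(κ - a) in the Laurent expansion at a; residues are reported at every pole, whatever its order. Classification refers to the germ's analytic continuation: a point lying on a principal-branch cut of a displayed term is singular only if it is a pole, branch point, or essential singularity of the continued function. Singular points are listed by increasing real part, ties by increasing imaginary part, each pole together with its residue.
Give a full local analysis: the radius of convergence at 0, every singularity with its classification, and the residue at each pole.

Radius of convergence at 0: sqrt(7).
At (11/10) - ((1/10)*sqrt(579))*i: a pole of order 1; residue (1/4) + ((31/2316)*sqrt(579))*i.
At (11/10) + ((1/10)*sqrt(579))*i: a pole of order 1; residue (1/4) - ((31/2316)*sqrt(579))*i.

Denominator factor (κ**2 - 11*κ/5 + 7): discriminant -579/25, complex-conjugate roots (11/10) + ((1/10)*sqrt(579))*i and (11/10) - ((1/10)*sqrt(579))*i; poles of order 1, moduli sqrt(7) and sqrt(7).
The radius of convergence is the smallest modulus among the singular points: sqrt(7).
The factor κ**2 - 11*κ/5 + 7 splits as (κ - a)(κ - a') with a = (11/10) - ((1/10)*sqrt(579))*i, a' = (11/10) + ((1/10)*sqrt(579))*i. At the order-1 pole a set g(κ) = (κ - a)*f(κ) = [κ/2 + 1] / (κ - a').
Simple pole: residue = g(a) at a = (11/10) - ((1/10)*sqrt(579))*i, which is (1/4) + ((31/2316)*sqrt(579))*i.
The factor κ**2 - 11*κ/5 + 7 splits as (κ - a)(κ - a') with a = (11/10) + ((1/10)*sqrt(579))*i, a' = (11/10) - ((1/10)*sqrt(579))*i. At the order-1 pole a set g(κ) = (κ - a)*f(κ) = [κ/2 + 1] / (κ - a').
Simple pole: residue = g(a) at a = (11/10) + ((1/10)*sqrt(579))*i, which is (1/4) - ((31/2316)*sqrt(579))*i.
List the singular points by increasing real part (a conjugate pair: the negative imaginary part first).


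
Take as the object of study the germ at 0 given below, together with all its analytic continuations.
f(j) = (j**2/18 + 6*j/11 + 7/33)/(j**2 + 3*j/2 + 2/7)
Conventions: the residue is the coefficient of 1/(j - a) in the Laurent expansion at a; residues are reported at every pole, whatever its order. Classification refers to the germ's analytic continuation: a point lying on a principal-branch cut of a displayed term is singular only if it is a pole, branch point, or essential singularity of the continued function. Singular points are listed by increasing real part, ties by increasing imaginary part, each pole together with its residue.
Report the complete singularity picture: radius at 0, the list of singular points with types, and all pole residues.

Radius of convergence at 0: 3/4 - (1/28)*sqrt(217).
At -3/4 - (1/28)*sqrt(217): a pole of order 1; residue 61/264 + (1667/171864)*sqrt(217).
At -3/4 + (1/28)*sqrt(217): a pole of order 1; residue 61/264 - (1667/171864)*sqrt(217).

Denominator factor (j**2 + 3*j/2 + 2/7): discriminant 31/28, real irrational roots -3/4 + (1/28)*sqrt(217) and -3/4 - (1/28)*sqrt(217); poles of order 1, moduli 3/4 - (1/28)*sqrt(217) and 3/4 + (1/28)*sqrt(217).
The radius of convergence is the smallest modulus among the singular points: 3/4 - (1/28)*sqrt(217).
The factor j**2 + 3*j/2 + 2/7 splits as (j - a)(j - a') with a = -3/4 - (1/28)*sqrt(217), a' = -3/4 + (1/28)*sqrt(217). At the order-1 pole a set g(j) = (j - a)*f(j) = [j**2/18 + 6*j/11 + 7/33] / (j - a').
Simple pole: residue = g(a) at a = -3/4 - (1/28)*sqrt(217), which is 61/264 + (1667/171864)*sqrt(217).
The factor j**2 + 3*j/2 + 2/7 splits as (j - a)(j - a') with a = -3/4 + (1/28)*sqrt(217), a' = -3/4 - (1/28)*sqrt(217). At the order-1 pole a set g(j) = (j - a)*f(j) = [j**2/18 + 6*j/11 + 7/33] / (j - a').
Simple pole: residue = g(a) at a = -3/4 + (1/28)*sqrt(217), which is 61/264 - (1667/171864)*sqrt(217).
List the singular points by increasing real part (a conjugate pair: the negative imaginary part first).


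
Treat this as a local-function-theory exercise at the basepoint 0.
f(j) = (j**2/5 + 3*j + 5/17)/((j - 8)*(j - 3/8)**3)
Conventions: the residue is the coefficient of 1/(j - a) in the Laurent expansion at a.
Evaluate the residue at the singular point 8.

The residue is 1614336/19293385.

At the order-1 pole 8 set g(j) = (j - (8))*f(j) = (j**2/5 + 3*j + 5/17)/(j - 3/8)**3.
Simple pole: residue = g(a) at a = 8, which is 1614336/19293385.


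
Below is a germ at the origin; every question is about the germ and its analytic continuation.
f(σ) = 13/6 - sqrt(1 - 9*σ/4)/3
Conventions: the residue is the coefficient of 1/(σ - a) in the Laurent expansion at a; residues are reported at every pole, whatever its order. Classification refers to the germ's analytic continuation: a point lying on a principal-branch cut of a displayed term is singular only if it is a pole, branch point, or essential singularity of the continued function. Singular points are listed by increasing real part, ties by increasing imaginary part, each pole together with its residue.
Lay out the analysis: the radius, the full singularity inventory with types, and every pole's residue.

Radius of convergence at 0: 4/9.
At 4/9: an algebraic (square-root) branch point.

Branch term (-1/3)*sqrt(1 - σ/(4/9)): its argument vanishes at σ = 4/9, a square-root branch point, modulus 4/9.
The radius of convergence is the smallest modulus among the singular points: 4/9.


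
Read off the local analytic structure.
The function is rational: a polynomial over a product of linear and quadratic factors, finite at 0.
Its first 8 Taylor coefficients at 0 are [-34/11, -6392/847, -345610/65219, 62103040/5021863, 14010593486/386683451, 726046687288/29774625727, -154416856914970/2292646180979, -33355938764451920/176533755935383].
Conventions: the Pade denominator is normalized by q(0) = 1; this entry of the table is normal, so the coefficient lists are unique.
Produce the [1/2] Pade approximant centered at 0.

The Pade approximant has numerator coefficients [-34/11, -1904/1199]; denominator coefficients [1, -16180/8393, 25115/8393].

Taylor coefficients needed (read off): a_0 = -34/11, a_1 = -6392/847, a_2 = -345610/65219, a_3 = 62103040/5021863.
Write the denominator as Q(z) = 1 + q1*z + q2*z^2. Requiring Q*f - P = O(z^4) with deg P <= 1 kills the coefficients of z^2..z^3 in Q*f:
  z^2: a_2 + q1*a_1 + q2*a_0 = 0, i.e. -345610/65219 + (-6392/847)*q1 + (-34/11)*q2 = 0.
  z^3: a_3 + q1*a_2 + q2*a_1 = 0, i.e. 62103040/5021863 + (-345610/65219)*q1 + (-6392/847)*q2 = 0.
Solving this linear system: q1 = -16180/8393, q2 = 25115/8393.
The numerator is Q*f truncated at degree 1: P0 = a_0 = -34/11; P1 = a_1 + q1*a_0 = -1904/1199.


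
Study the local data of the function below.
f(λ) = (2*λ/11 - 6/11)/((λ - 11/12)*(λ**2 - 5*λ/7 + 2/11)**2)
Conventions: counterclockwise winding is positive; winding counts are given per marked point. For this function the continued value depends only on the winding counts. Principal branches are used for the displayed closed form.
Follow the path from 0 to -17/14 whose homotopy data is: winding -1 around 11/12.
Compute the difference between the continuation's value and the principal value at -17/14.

Continued minus principal equals 0.

The function is rational, hence single-valued: continuing it around any pole returns the same value, so the difference is 0.


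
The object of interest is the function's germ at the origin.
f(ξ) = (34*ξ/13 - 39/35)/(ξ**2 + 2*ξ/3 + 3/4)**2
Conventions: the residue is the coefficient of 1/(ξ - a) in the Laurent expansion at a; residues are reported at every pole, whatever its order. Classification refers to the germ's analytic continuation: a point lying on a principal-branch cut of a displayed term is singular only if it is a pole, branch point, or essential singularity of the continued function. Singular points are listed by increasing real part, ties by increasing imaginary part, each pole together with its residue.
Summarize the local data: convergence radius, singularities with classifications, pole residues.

Radius of convergence at 0: (1/2)*sqrt(3).
At (-1/3) - ((1/6)*sqrt(23))*i: a pole of order 2; residue -((48798/240695)*sqrt(23))*i.
At (-1/3) + ((1/6)*sqrt(23))*i: a pole of order 2; residue ((48798/240695)*sqrt(23))*i.

Denominator factor (ξ**2 + 2*ξ/3 + 3/4)^2: discriminant -23/9, complex-conjugate roots (-1/3) + ((1/6)*sqrt(23))*i and (-1/3) - ((1/6)*sqrt(23))*i; poles of order 2, moduli (1/2)*sqrt(3) and (1/2)*sqrt(3).
The radius of convergence is the smallest modulus among the singular points: (1/2)*sqrt(3).
The factor ξ**2 + 2*ξ/3 + 3/4 splits as (ξ - a)(ξ - a') with a = (-1/3) - ((1/6)*sqrt(23))*i, a' = (-1/3) + ((1/6)*sqrt(23))*i. At the order-2 pole a set g(ξ) = (ξ - a)^2*f(ξ) = [34*ξ/13 - 39/35] / (ξ - a')^2.
Order-2 pole: residue = g'(a); g'((-1/3) - ((1/6)*sqrt(23))*i) = -((48798/240695)*sqrt(23))*i, so the residue is -((48798/240695)*sqrt(23))*i.
The factor ξ**2 + 2*ξ/3 + 3/4 splits as (ξ - a)(ξ - a') with a = (-1/3) + ((1/6)*sqrt(23))*i, a' = (-1/3) - ((1/6)*sqrt(23))*i. At the order-2 pole a set g(ξ) = (ξ - a)^2*f(ξ) = [34*ξ/13 - 39/35] / (ξ - a')^2.
Order-2 pole: residue = g'(a); g'((-1/3) + ((1/6)*sqrt(23))*i) = ((48798/240695)*sqrt(23))*i, so the residue is ((48798/240695)*sqrt(23))*i.
List the singular points by increasing real part (a conjugate pair: the negative imaginary part first).


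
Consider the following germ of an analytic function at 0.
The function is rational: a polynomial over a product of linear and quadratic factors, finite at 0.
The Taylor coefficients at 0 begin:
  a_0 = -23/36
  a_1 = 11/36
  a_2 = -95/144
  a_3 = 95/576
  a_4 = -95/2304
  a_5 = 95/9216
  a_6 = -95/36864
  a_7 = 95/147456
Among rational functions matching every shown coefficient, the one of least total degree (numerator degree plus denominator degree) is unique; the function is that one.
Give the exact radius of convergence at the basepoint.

The radius of convergence is 4.

No rational of total degree below 3 reproduces all 8 coefficients; solving the [2/1] Pade equations on them gives f(ω) = (-7*ω**2/3 + 7*ω/12 - 23/9)/(ω + 4), whose expansion matches every shown term.
Denominator factor (ω + 4): pole of order 1 at -4, modulus 4.
The radius of convergence is the smallest modulus among the singular points: 4.


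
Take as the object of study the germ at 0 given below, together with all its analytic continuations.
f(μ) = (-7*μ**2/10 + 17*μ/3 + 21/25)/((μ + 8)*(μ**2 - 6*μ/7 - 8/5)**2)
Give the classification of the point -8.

The point is a pole of order 1.

The denominator factor μ + 8 vanishes at -8 and appears to the power 1; the numerator there equals -6697/75, nonzero, and no other factor vanishes.
Hence a pole whose order is the multiplicity, 1.


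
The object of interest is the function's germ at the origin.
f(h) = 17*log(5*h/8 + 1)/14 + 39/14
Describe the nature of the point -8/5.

The term (17/14)*log(1 - h/(-8/5)) has argument 1 - -8/5/(-8/5) = 0 at -8/5: a logarithmic (infinitely-sheeted) branch point; the remaining terms are analytic or single-valued there.

The point is a logarithmic branch point.


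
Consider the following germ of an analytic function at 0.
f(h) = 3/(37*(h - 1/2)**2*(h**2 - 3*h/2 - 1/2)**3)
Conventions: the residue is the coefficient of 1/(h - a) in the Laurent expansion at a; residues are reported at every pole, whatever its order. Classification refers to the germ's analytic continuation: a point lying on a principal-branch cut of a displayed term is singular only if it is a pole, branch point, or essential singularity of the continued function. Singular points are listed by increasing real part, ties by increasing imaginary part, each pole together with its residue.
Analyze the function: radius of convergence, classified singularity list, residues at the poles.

Denominator factor (h - 1/2)^2: pole of order 2 at 1/2, modulus 1/2.
Denominator factor (h**2 - 3*h/2 - 1/2)^3: discriminant 17/4, real irrational roots 3/4 + (1/4)*sqrt(17) and 3/4 - (1/4)*sqrt(17); poles of order 3, moduli 3/4 + (1/4)*sqrt(17) and -3/4 + (1/4)*sqrt(17).
The radius of convergence is the smallest modulus among the singular points: -3/4 + (1/4)*sqrt(17).
The factor h**2 - 3*h/2 - 1/2 splits as (h - a)(h - a') with a = 3/4 - (1/4)*sqrt(17), a' = 3/4 + (1/4)*sqrt(17). At the order-3 pole a set g(h) = (h - a)^3*f(h) = [3/(37*(h - 1/2)**2)] / (h - a')^3.
Order-3 pole: residue = g''(a)/2; g''(3/4 - (1/4)*sqrt(17)) = -9/74 - (16209/363562)*sqrt(17), so the residue is -9/148 - (16209/727124)*sqrt(17).
At the order-2 pole 1/2 set g(h) = (h - (1/2))^2*f(h) = 3/(37*(h**2 - 3*h/2 - 1/2)**3).
Order-2 pole: residue = g'(a); g'(1/2) = 9/74, so the residue is 9/74.
The factor h**2 - 3*h/2 - 1/2 splits as (h - a)(h - a') with a = 3/4 + (1/4)*sqrt(17), a' = 3/4 - (1/4)*sqrt(17). At the order-3 pole a set g(h) = (h - a)^3*f(h) = [3/(37*(h - 1/2)**2)] / (h - a')^3.
Order-3 pole: residue = g''(a)/2; g''(3/4 + (1/4)*sqrt(17)) = -9/74 + (16209/363562)*sqrt(17), so the residue is -9/148 + (16209/727124)*sqrt(17).
List the singular points by increasing real part (a conjugate pair: the negative imaginary part first).

Radius of convergence at 0: -3/4 + (1/4)*sqrt(17).
At 3/4 - (1/4)*sqrt(17): a pole of order 3; residue -9/148 - (16209/727124)*sqrt(17).
At 1/2: a pole of order 2; residue 9/74.
At 3/4 + (1/4)*sqrt(17): a pole of order 3; residue -9/148 + (16209/727124)*sqrt(17).


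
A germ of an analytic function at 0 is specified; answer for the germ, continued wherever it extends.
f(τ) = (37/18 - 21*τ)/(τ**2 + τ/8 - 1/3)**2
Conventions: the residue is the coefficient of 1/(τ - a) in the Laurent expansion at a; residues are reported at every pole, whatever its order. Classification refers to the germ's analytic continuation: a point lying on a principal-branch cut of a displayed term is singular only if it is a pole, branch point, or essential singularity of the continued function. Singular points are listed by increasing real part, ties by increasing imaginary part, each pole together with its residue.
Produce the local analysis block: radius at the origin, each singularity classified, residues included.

Denominator factor (τ**2 + τ/8 - 1/3)^2: discriminant 259/192, real irrational roots -1/16 + (1/48)*sqrt(777) and -1/16 - (1/48)*sqrt(777); poles of order 2, moduli -1/16 + (1/48)*sqrt(777) and 1/16 + (1/48)*sqrt(777).
The radius of convergence is the smallest modulus among the singular points: -1/16 + (1/48)*sqrt(777).
The factor τ**2 + τ/8 - 1/3 splits as (τ - a)(τ - a') with a = -1/16 - (1/48)*sqrt(777), a' = -1/16 + (1/48)*sqrt(777). At the order-2 pole a set g(τ) = (τ - a)^2*f(τ) = [37/18 - 21*τ] / (τ - a')^2.
Order-2 pole: residue = g'(a); g'(-1/16 - (1/48)*sqrt(777)) = (31040/201243)*sqrt(777), so the residue is (31040/201243)*sqrt(777).
The factor τ**2 + τ/8 - 1/3 splits as (τ - a)(τ - a') with a = -1/16 + (1/48)*sqrt(777), a' = -1/16 - (1/48)*sqrt(777). At the order-2 pole a set g(τ) = (τ - a)^2*f(τ) = [37/18 - 21*τ] / (τ - a')^2.
Order-2 pole: residue = g'(a); g'(-1/16 + (1/48)*sqrt(777)) = -(31040/201243)*sqrt(777), so the residue is -(31040/201243)*sqrt(777).
List the singular points by increasing real part (a conjugate pair: the negative imaginary part first).

Radius of convergence at 0: -1/16 + (1/48)*sqrt(777).
At -1/16 - (1/48)*sqrt(777): a pole of order 2; residue (31040/201243)*sqrt(777).
At -1/16 + (1/48)*sqrt(777): a pole of order 2; residue -(31040/201243)*sqrt(777).


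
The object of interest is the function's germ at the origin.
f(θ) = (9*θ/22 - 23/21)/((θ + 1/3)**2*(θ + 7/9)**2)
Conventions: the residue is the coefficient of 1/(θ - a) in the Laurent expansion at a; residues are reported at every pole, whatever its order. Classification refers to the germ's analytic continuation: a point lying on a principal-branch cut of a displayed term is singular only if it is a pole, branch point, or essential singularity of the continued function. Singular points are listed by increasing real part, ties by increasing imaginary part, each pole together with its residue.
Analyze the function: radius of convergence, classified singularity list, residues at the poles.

Denominator factor (θ + 1/3)^2: pole of order 2 at -1/3, modulus 1/3.
Denominator factor (θ + 7/9)^2: pole of order 2 at -7/9, modulus 7/9.
The radius of convergence is the smallest modulus among the singular points: 1/3.
At the order-2 pole -7/9 set g(θ) = (θ - (-7/9))^2*f(θ) = (9*θ/22 - 23/21)/(θ + 1/3)**2.
Order-2 pole: residue = g'(a); g'(-7/9) = -148473/4928, so the residue is -148473/4928.
At the order-2 pole -1/3 set g(θ) = (θ - (-1/3))^2*f(θ) = (9*θ/22 - 23/21)/(θ + 7/9)**2.
Order-2 pole: residue = g'(a); g'(-1/3) = 148473/4928, so the residue is 148473/4928.
List the singular points by increasing real part (a conjugate pair: the negative imaginary part first).

Radius of convergence at 0: 1/3.
At -7/9: a pole of order 2; residue -148473/4928.
At -1/3: a pole of order 2; residue 148473/4928.


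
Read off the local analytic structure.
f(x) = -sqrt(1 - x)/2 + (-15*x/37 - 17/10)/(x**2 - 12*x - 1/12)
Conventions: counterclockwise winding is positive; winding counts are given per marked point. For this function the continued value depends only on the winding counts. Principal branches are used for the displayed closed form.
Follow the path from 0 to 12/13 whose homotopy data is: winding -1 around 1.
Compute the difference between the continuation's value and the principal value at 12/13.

Continued minus principal equals (1/13)*sqrt(13).

The rational part is single-valued and drops out of the difference; each branch term changes only by its own monodromy.
(-1/2)*sqrt(1 - x/(1)): winding -1 is odd, the square root flips sign, contributing -2*(-1/2)*sqrt(1 - (12/13)/(1)) = -2*(-1/2)*sqrt(1/13) = (1/13)*sqrt(13).
Summing the contributions at x = 12/13 gives (1/13)*sqrt(13).


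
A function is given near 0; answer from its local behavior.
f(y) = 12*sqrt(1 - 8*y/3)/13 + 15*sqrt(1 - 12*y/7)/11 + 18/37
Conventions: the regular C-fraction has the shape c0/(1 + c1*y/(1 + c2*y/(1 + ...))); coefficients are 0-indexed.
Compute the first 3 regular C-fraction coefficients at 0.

Taylor coefficients (expand at 0): a_0 = 14673/5291, a_1 = -2402/1001, a_2 = -27778/21021.
c0 = a_0 = 14673/5291. Peel one level at a time: if S = 1 + c*y/S' with S'(0) = 1, then c is the y-coefficient of S and S' = c*y/(S - 1).
S_1 = c0/f = 1 + (88874/102711)*y + (12925489202/10549549521)*y^2 + ...; c1 = 88874/102711.
S_2 = c1*y/(S_1 - 1) = 1 + (-174668773/123355911)*y + ...; c2 = -174668773/123355911.

The regular C-fraction coefficients are [14673/5291, 88874/102711, -174668773/123355911].


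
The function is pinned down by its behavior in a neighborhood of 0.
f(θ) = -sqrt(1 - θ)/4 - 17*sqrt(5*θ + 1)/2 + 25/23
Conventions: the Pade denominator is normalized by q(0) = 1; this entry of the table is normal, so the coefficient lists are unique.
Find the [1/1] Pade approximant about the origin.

Taylor coefficients needed (expand at 0): a_0 = -705/92, a_1 = -169/8, a_2 = 851/32.
Write the denominator as Q(θ) = 1 + q1*θ. Requiring Q*f - P = O(θ^3) with deg P <= 1 kills the coefficients of θ^2..θ^2 in Q*f:
  θ^2: a_2 + q1*a_1 = 0, i.e. 851/32 + (-169/8)*q1 = 0.
Solving this linear system: q1 = 851/676.
The numerator is Q*f truncated at degree 1: P0 = a_0 = -705/92; P1 = a_1 + q1*a_0 = -83207/2704.

The Pade approximant has numerator coefficients [-705/92, -83207/2704]; denominator coefficients [1, 851/676].


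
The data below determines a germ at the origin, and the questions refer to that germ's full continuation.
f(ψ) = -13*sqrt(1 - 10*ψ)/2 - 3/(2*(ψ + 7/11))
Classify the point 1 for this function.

Denominator factors: ψ + 7/11 = 18/11 at ψ = 1 — none vanishes.
Branch term sqrt(1 - ψ/(1/10)): argument at 1 is -9, nonzero, so 1 is not its branch point (a point on a principal cut is still regular for the continued germ).
So the germ continues analytically to 1.

The point is a regular point.


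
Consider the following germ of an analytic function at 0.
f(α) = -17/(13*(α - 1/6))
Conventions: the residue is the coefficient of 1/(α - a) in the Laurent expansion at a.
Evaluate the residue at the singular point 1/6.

The residue is -17/13.

At the order-1 pole 1/6 set g(α) = (α - (1/6))*f(α) = -17/13.
Simple pole: residue = g(a) at a = 1/6, which is -17/13.


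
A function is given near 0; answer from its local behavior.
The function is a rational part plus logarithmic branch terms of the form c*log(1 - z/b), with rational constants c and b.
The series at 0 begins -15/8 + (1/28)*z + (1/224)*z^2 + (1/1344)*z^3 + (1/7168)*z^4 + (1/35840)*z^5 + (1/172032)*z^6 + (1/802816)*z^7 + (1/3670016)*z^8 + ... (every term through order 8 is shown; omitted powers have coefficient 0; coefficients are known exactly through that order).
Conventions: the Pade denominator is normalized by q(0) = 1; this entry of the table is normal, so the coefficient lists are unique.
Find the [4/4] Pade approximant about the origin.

The Pade approximant has numerator coefficients [-15/8, 109/112, -21/128, 367/37632, -83/602112]; denominator coefficients [1, -1/2, 9/112, -1/224, 1/17920].

Taylor coefficients needed (read off): a_0 = -15/8, a_1 = 1/28, a_2 = 1/224, a_3 = 1/1344, a_4 = 1/7168, a_5 = 1/35840, a_6 = 1/172032, a_7 = 1/802816, a_8 = 1/3670016.
Write the denominator as Q(z) = 1 + q1*z + q2*z^2 + q3*z^3 + q4*z^4. Requiring Q*f - P = O(z^9) with deg P <= 4 kills the coefficients of z^5..z^8 in Q*f:
  z^5: a_5 + q1*a_4 + q2*a_3 + q3*a_2 + q4*a_1 = 0, i.e. 1/35840 + (1/7168)*q1 + (1/1344)*q2 + (1/224)*q3 + (1/28)*q4 = 0.
  z^6: a_6 + q1*a_5 + q2*a_4 + q3*a_3 + q4*a_2 = 0, i.e. 1/172032 + (1/35840)*q1 + (1/7168)*q2 + (1/1344)*q3 + (1/224)*q4 = 0.
  z^7: a_7 + q1*a_6 + q2*a_5 + q3*a_4 + q4*a_3 = 0, i.e. 1/802816 + (1/172032)*q1 + (1/35840)*q2 + (1/7168)*q3 + (1/1344)*q4 = 0.
  z^8: a_8 + q1*a_7 + q2*a_6 + q3*a_5 + q4*a_4 = 0, i.e. 1/3670016 + (1/802816)*q1 + (1/172032)*q2 + (1/35840)*q3 + (1/7168)*q4 = 0.
Solving this linear system: q1 = -1/2, q2 = 9/112, q3 = -1/224, q4 = 1/17920.
The numerator is Q*f truncated at degree 4: P0 = a_0 = -15/8; P1 = a_1 + q1*a_0 = 109/112; P2 = a_2 + q1*a_1 + q2*a_0 = -21/128; P3 = a_3 + q1*a_2 + q2*a_1 + q3*a_0 = 367/37632; P4 = a_4 + q1*a_3 + q2*a_2 + q3*a_1 + q4*a_0 = -83/602112.


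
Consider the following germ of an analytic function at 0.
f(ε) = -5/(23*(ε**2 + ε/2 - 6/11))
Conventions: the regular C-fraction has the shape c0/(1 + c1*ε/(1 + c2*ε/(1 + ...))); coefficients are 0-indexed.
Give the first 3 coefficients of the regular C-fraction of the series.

Taylor coefficients (expand at 0): a_0 = 55/138, a_1 = 605/1656, a_2 = 21175/19872.
c0 = a_0 = 55/138. Peel one level at a time: if S = 1 + c*ε/S' with S'(0) = 1, then c is the ε-coefficient of S and S' = c*ε/(S - 1).
S_1 = c0/f = 1 + (-11/12)*ε + (-11/6)*ε^2 + ...; c1 = -11/12.
S_2 = c1*ε/(S_1 - 1) = 1 + (-2)*ε + ...; c2 = -2.

The regular C-fraction coefficients are [55/138, -11/12, -2].


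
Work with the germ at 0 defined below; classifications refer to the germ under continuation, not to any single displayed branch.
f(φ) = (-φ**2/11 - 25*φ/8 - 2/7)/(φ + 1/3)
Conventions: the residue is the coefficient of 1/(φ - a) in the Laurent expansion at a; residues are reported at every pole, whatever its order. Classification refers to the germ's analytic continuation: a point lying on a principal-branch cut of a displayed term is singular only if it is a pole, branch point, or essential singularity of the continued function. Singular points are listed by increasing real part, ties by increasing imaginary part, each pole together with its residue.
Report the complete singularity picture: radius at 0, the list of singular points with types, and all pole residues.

Radius of convergence at 0: 1/3.
At -1/3: a pole of order 1; residue 4135/5544.

Denominator factor (φ + 1/3): pole of order 1 at -1/3, modulus 1/3.
The radius of convergence is the smallest modulus among the singular points: 1/3.
At the order-1 pole -1/3 set g(φ) = (φ - (-1/3))*f(φ) = -φ**2/11 - 25*φ/8 - 2/7.
Simple pole: residue = g(a) at a = -1/3, which is 4135/5544.


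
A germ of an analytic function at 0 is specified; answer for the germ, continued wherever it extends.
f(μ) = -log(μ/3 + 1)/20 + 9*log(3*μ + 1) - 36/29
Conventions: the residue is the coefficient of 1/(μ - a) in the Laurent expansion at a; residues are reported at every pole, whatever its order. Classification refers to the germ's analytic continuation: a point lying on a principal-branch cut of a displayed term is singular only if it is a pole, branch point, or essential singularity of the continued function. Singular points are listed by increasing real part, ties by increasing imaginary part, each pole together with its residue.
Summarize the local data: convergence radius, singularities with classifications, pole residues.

Radius of convergence at 0: 1/3.
At -3: a logarithmic branch point.
At -1/3: a logarithmic branch point.

Branch term (-1/20)*log(1 - μ/(-3)): its argument vanishes at μ = -3, a logarithmic branch point, modulus 3.
Branch term (9)*log(1 - μ/(-1/3)): its argument vanishes at μ = -1/3, a logarithmic branch point, modulus 1/3.
The radius of convergence is the smallest modulus among the singular points: 1/3.
List the singular points by increasing real part (a conjugate pair: the negative imaginary part first).


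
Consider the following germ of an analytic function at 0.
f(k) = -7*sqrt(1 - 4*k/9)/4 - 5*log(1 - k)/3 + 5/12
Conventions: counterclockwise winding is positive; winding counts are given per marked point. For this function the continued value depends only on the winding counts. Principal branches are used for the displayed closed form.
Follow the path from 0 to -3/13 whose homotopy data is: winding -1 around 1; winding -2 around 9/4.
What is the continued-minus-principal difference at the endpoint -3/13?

The rational part is single-valued and drops out of the difference; each branch term changes only by its own monodromy.
(-5/3)*log(1 - k/(1)): each positive loop around 1 adds 2*pi*i to the log, so winding -1 contributes (-5/3)*(-1)*2*pi*i = (10/3)*pi*i.
(-7/4)*sqrt(1 - k/(9/4)): winding -2 is even, the square root returns to the same sheet, contribution 0.
Summing the contributions at k = -3/13 gives (10/3)*pi*i.

Continued minus principal equals (10/3)*pi*i.


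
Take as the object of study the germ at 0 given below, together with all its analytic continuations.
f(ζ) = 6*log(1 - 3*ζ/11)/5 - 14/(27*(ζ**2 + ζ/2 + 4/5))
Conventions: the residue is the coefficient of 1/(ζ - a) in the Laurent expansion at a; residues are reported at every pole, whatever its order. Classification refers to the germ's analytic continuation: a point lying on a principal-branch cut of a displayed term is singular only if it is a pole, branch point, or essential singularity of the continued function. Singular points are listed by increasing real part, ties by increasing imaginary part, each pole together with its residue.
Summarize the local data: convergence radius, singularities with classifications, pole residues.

Denominator factor (ζ**2 + ζ/2 + 4/5): discriminant -59/20, complex-conjugate roots (-1/4) + ((1/20)*sqrt(295))*i and (-1/4) - ((1/20)*sqrt(295))*i; poles of order 1, moduli (2/5)*sqrt(5) and (2/5)*sqrt(5).
Branch term (6/5)*log(1 - ζ/(11/3)): its argument vanishes at ζ = 11/3, a logarithmic branch point, modulus 11/3.
The radius of convergence is the smallest modulus among the singular points: (2/5)*sqrt(5).
The branch term is analytic at (-1/4) - ((1/20)*sqrt(295))*i and contributes nothing to the residue; only the rational part matters.
The factor ζ**2 + ζ/2 + 4/5 splits as (ζ - a)(ζ - a') with a = (-1/4) - ((1/20)*sqrt(295))*i, a' = (-1/4) + ((1/20)*sqrt(295))*i. At the order-1 pole a set g(ζ) = (ζ - a)*(rational part) = [-14/27] / (ζ - a').
Simple pole: residue = g(a) at a = (-1/4) - ((1/20)*sqrt(295))*i, which is -((28/1593)*sqrt(295))*i.
The branch term is analytic at (-1/4) + ((1/20)*sqrt(295))*i and contributes nothing to the residue; only the rational part matters.
The factor ζ**2 + ζ/2 + 4/5 splits as (ζ - a)(ζ - a') with a = (-1/4) + ((1/20)*sqrt(295))*i, a' = (-1/4) - ((1/20)*sqrt(295))*i. At the order-1 pole a set g(ζ) = (ζ - a)*(rational part) = [-14/27] / (ζ - a').
Simple pole: residue = g(a) at a = (-1/4) + ((1/20)*sqrt(295))*i, which is ((28/1593)*sqrt(295))*i.
List the singular points by increasing real part (a conjugate pair: the negative imaginary part first).

Radius of convergence at 0: (2/5)*sqrt(5).
At (-1/4) - ((1/20)*sqrt(295))*i: a pole of order 1; residue -((28/1593)*sqrt(295))*i.
At (-1/4) + ((1/20)*sqrt(295))*i: a pole of order 1; residue ((28/1593)*sqrt(295))*i.
At 11/3: a logarithmic branch point.
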